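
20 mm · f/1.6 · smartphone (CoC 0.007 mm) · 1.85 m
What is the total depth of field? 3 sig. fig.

190 mm

Hyperfocal distance H = f²/(N·c) + f = 20²/(1.6 × 0.007) + 20 = 400/0.0112 + 20 ≈ 35734.3 mm ≈ 35.73 m.
Near limit Dn = s·(H − f)/(H + s − 2f) = 1850 × (35734.3 − 20) / (35734.3 + 1850 − 2 × 20) = 1850 × 35714.3 / 37544.3 ≈ 1759.83 mm.
Far limit Df = s·(H − f)/(H − s) = 1850 × (35734.3 − 20) / (35734.3 − 1850) = 1850 × 35714.3 / 33884.3 ≈ 1949.91 mm.
Depth of field = Df − Dn = 1949.91 − 1759.83 ≈ 190.08 mm.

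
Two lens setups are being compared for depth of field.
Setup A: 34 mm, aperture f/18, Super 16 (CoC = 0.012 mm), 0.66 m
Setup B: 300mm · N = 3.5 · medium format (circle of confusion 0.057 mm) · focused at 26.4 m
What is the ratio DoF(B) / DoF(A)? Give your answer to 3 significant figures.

Setup A: H = 34²/(18×0.012) + 34 ≈ 5385.9 mm; DoF = Df − Dn = 747.43 − 590.88 ≈ 156.55 mm.
Setup B: H = 300²/(3.5×0.057) + 300 ≈ 451427.8 mm; DoF = Df − Dn = 28021.2 − 24956.2 ≈ 3065.0 mm.
Ratio = 3065.0 / 156.55 ≈ 19.6.

19.6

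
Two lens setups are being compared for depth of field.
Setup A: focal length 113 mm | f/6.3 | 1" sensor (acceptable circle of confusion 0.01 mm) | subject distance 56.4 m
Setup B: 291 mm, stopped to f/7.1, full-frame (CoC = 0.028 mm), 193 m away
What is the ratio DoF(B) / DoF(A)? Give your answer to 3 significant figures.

Setup A: H = 113²/(6.3×0.01) + 113 ≈ 202795.5 mm; DoF = Df − Dn = 78085 − 44141 ≈ 33944 mm.
Setup B: H = 291²/(7.1×0.028) + 291 ≈ 426251.8 mm; DoF = Df − Dn = 352454 − 132883 ≈ 219571 mm.
Ratio = 219571 / 33944 ≈ 6.47.

6.47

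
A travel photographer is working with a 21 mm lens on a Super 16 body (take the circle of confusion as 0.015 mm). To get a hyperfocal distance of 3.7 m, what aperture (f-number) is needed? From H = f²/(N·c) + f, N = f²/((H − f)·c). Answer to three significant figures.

Rearrange H = f²/(N·c) + f for N: N = f² / ((H − f)·c).
N = 21² / ((3700 − 21) × 0.015) = 441 / 55.18 ≈ 7.99.

f/7.99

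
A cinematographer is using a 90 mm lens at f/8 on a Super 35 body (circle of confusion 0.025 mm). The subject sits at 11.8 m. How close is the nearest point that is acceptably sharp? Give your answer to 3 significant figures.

Hyperfocal distance H = f²/(N·c) + f = 90²/(8 × 0.025) + 90 = 8100/0.2 + 90 ≈ 40590.0 mm ≈ 40.59 m.
Near limit Dn = s·(H − f)/(H + s − 2f) = 11800 × (40590.0 − 90) / (40590.0 + 11800 − 2 × 90) = 11800 × 40500.0 / 52210.0 ≈ 9153.4 mm ≈ 9.15 m.

9.15 m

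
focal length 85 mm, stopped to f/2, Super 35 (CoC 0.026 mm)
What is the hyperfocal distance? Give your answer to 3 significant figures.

Hyperfocal distance H = f²/(N·c) + f = 85²/(2 × 0.026) + 85 = 7225/0.052 + 85 ≈ 139027.3 mm ≈ 139 m.

139 m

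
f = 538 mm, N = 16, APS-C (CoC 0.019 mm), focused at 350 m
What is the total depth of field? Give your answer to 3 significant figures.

297 m

Hyperfocal distance H = f²/(N·c) + f = 538²/(16 × 0.019) + 538 = 289444/0.304 + 538 ≈ 952656.4 mm ≈ 952.7 m.
Near limit Dn = s·(H − f)/(H + s − 2f) = 350000 × (952656.4 − 538) / (952656.4 + 350000 − 2 × 538) = 350000 × 952118.4 / 1301580.4 ≈ 256028 mm.
Far limit Df = s·(H − f)/(H − s) = 350000 × (952656.4 − 538) / (952656.4 − 350000) = 350000 × 952118.4 / 602656.4 ≈ 552954 mm.
Depth of field = Df − Dn = 552954 − 256028 ≈ 296926 mm ≈ 297 m.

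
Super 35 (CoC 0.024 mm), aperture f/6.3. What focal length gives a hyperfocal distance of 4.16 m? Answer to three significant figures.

From H = f²/(N·c) + f, with f ≪ H: f ≈ √(H·N·c) = √(4160 × 6.3 × 0.024) = √628.99 ≈ 25.08 mm.
Exact: f² + N·c·f − N·c·H = 0 ⇒ f = (−N·c + √((N·c)² + 4·N·c·H))/2 = (−0.1512 + √2516.0)/2 ≈ 25.004 mm ≈ 25.0 mm.

25.0 mm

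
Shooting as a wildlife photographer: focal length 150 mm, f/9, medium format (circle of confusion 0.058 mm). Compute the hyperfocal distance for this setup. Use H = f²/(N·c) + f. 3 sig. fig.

43.3 m

Hyperfocal distance H = f²/(N·c) + f = 150²/(9 × 0.058) + 150 = 22500/0.522 + 150 ≈ 43253.4 mm ≈ 43.3 m.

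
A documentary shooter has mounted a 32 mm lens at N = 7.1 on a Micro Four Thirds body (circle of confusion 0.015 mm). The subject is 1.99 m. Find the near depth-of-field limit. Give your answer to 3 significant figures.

1.65 m

Hyperfocal distance H = f²/(N·c) + f = 32²/(7.1 × 0.015) + 32 = 1024/0.1065 + 32 ≈ 9647.0 mm ≈ 9.647 m.
Near limit Dn = s·(H − f)/(H + s − 2f) = 1990 × (9647.0 − 32) / (9647.0 + 1990 − 2 × 32) = 1990 × 9615.0 / 11573.0 ≈ 1653.3 mm ≈ 1.65 m.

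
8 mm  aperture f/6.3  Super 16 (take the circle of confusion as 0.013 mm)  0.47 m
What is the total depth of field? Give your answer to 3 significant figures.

Hyperfocal distance H = f²/(N·c) + f = 8²/(6.3 × 0.013) + 8 = 64/0.0819 + 8 ≈ 789.4 mm ≈ 0.789 m.
Near limit Dn = s·(H − f)/(H + s − 2f) = 470 × (789.4 − 8) / (789.4 + 470 − 2 × 8) = 470 × 781.4 / 1243.4 ≈ 295.37 mm.
Far limit Df = s·(H − f)/(H − s) = 470 × (789.4 − 8) / (789.4 − 470) = 470 × 781.4 / 319.4 ≈ 1149.75 mm.
Depth of field = Df − Dn = 1149.75 − 295.37 ≈ 854.38 mm ≈ 0.854 m.

0.854 m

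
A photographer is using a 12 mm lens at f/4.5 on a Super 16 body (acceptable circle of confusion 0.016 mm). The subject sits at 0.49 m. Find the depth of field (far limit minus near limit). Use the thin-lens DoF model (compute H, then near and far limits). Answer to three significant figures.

248 mm

Hyperfocal distance H = f²/(N·c) + f = 12²/(4.5 × 0.016) + 12 = 144/0.072 + 12 ≈ 2012.0 mm ≈ 2.012 m.
Near limit Dn = s·(H − f)/(H + s − 2f) = 490 × (2012.0 − 12) / (2012.0 + 490 − 2 × 12) = 490 × 2000.0 / 2478.0 ≈ 395.48 mm.
Far limit Df = s·(H − f)/(H − s) = 490 × (2012.0 − 12) / (2012.0 − 490) = 490 × 2000.0 / 1522.0 ≈ 643.89 mm.
Depth of field = Df − Dn = 643.89 − 395.48 ≈ 248.41 mm.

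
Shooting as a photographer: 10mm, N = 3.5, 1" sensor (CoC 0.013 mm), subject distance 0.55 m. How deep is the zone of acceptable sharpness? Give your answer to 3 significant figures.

Hyperfocal distance H = f²/(N·c) + f = 10²/(3.5 × 0.013) + 10 = 100/0.0455 + 10 ≈ 2207.8 mm ≈ 2.208 m.
Near limit Dn = s·(H − f)/(H + s − 2f) = 550 × (2207.8 − 10) / (2207.8 + 550 − 2 × 10) = 550 × 2197.8 / 2737.8 ≈ 441.52 mm.
Far limit Df = s·(H − f)/(H − s) = 550 × (2207.8 − 10) / (2207.8 − 550) = 550 × 2197.8 / 1657.8 ≈ 729.15 mm.
Depth of field = Df − Dn = 729.15 − 441.52 ≈ 287.63 mm.

288 mm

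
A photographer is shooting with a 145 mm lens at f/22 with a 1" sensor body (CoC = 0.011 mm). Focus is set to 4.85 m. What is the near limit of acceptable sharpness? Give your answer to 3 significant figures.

Hyperfocal distance H = f²/(N·c) + f = 145²/(22 × 0.011) + 145 = 21025/0.242 + 145 ≈ 87025.2 mm ≈ 87.03 m.
Near limit Dn = s·(H − f)/(H + s − 2f) = 4850 × (87025.2 − 145) / (87025.2 + 4850 − 2 × 145) = 4850 × 86880.2 / 91585.2 ≈ 4600.8 mm ≈ 4.60 m.

4.60 m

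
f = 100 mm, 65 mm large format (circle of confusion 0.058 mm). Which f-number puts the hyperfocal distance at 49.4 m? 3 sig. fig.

f/3.50

Rearrange H = f²/(N·c) + f for N: N = f² / ((H − f)·c).
N = 100² / ((49400 − 100) × 0.058) = 10000 / 2859 ≈ 3.50.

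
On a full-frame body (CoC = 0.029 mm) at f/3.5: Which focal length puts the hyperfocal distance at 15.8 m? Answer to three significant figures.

From H = f²/(N·c) + f, with f ≪ H: f ≈ √(H·N·c) = √(15800 × 3.5 × 0.029) = √1603.7 ≈ 40.05 mm.
Exact: f² + N·c·f − N·c·H = 0 ⇒ f = (−N·c + √((N·c)² + 4·N·c·H))/2 = (−0.1015 + √6414.8)/2 ≈ 39.996 mm ≈ 40.0 mm.

40.0 mm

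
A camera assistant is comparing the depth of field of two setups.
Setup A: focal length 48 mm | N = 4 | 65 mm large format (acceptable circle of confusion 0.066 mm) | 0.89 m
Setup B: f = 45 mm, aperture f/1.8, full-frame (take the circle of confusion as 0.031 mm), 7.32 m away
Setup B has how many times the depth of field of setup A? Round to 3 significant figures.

17.6

Setup A: H = 48²/(4×0.066) + 48 ≈ 8775.3 mm; DoF = Df − Dn = 985.04 − 811.69 ≈ 173.35 mm.
Setup B: H = 45²/(1.8×0.031) + 45 ≈ 36335.3 mm; DoF = Df − Dn = 9155.3 − 6097.6 ≈ 3057.7 mm.
Ratio = 3057.7 / 173.35 ≈ 17.6.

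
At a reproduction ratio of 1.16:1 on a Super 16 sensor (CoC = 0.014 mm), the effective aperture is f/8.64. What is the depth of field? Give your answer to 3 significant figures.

0.180 mm

At magnification m, DoF ≈ 2·N_eff·c/m² = 2 × 8.64 × 0.014 / 1.16² = 0.2419 / 1.346 ≈ 0.18 mm.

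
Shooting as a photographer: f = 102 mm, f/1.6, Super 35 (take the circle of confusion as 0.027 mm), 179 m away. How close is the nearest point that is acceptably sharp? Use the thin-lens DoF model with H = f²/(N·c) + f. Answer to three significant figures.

103 m

Hyperfocal distance H = f²/(N·c) + f = 102²/(1.6 × 0.027) + 102 = 10404/0.0432 + 102 ≈ 240935.3 mm ≈ 240.9 m.
Near limit Dn = s·(H − f)/(H + s − 2f) = 179000 × (240935.3 − 102) / (240935.3 + 179000 − 2 × 102) = 179000 × 240833.3 / 419731.3 ≈ 102707 mm ≈ 103 m.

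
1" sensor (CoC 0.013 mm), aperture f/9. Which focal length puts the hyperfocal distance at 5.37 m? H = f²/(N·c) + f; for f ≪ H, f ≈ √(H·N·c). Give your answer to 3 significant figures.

From H = f²/(N·c) + f, with f ≪ H: f ≈ √(H·N·c) = √(5370 × 9 × 0.013) = √628.29 ≈ 25.07 mm.
Exact: f² + N·c·f − N·c·H = 0 ⇒ f = (−N·c + √((N·c)² + 4·N·c·H))/2 = (−0.117 + √2513.2)/2 ≈ 25.007 mm ≈ 25.0 mm.

25.0 mm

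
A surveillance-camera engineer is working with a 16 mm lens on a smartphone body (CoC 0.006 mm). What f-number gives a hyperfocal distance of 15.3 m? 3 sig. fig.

Rearrange H = f²/(N·c) + f for N: N = f² / ((H − f)·c).
N = 16² / ((15300 − 16) × 0.006) = 256 / 91.70 ≈ 2.79.

f/2.79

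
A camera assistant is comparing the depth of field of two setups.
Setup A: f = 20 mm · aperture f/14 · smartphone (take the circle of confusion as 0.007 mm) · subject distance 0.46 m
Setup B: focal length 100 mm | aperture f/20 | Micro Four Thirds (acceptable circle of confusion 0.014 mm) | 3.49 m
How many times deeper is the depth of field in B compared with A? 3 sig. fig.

6.66

Setup A: H = 20²/(14×0.007) + 20 ≈ 4101.6 mm; DoF = Df − Dn = 515.58 − 415.24 ≈ 100.34 mm.
Setup B: H = 100²/(20×0.014) + 100 ≈ 35814.3 mm; DoF = Df − Dn = 3856.01 − 3187.45 ≈ 668.56 mm.
Ratio = 668.56 / 100.34 ≈ 6.66.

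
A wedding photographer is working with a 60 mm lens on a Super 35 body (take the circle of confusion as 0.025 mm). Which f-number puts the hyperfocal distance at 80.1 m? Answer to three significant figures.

f/1.80

Rearrange H = f²/(N·c) + f for N: N = f² / ((H − f)·c).
N = 60² / ((80100 − 60) × 0.025) = 3600 / 2001 ≈ 1.80.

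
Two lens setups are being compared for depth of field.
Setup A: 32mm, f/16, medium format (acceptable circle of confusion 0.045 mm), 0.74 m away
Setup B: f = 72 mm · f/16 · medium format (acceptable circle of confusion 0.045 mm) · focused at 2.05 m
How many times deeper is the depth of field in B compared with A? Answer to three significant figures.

1.24

Setup A: H = 32²/(16×0.045) + 32 ≈ 1454.2 mm; DoF = Df − Dn = 1473.55 − 494.05 ≈ 979.50 mm.
Setup B: H = 72²/(16×0.045) + 72 ≈ 7272.0 mm; DoF = Df − Dn = 2826.5 − 1608.2 ≈ 1218.3 mm.
Ratio = 1218.3 / 979.50 ≈ 1.24.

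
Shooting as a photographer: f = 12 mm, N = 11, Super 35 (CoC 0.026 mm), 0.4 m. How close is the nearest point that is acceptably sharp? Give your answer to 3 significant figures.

226 mm

Hyperfocal distance H = f²/(N·c) + f = 12²/(11 × 0.026) + 12 = 144/0.286 + 12 ≈ 515.5 mm ≈ 0.515 m.
Near limit Dn = s·(H − f)/(H + s − 2f) = 400 × (515.5 − 12) / (515.5 + 400 − 2 × 12) = 400 × 503.5 / 891.5 ≈ 225.91 mm.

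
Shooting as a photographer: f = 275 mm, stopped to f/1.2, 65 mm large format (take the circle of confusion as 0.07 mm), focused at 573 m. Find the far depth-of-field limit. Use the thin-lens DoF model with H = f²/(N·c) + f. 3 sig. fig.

Hyperfocal distance H = f²/(N·c) + f = 275²/(1.2 × 0.07) + 275 = 75625/0.084 + 275 ≈ 900572.6 mm ≈ 900.6 m.
Far limit Df = s·(H − f)/(H − s) = 573000 × (900572.6 − 275) / (900572.6 − 573000) = 573000 × 900297.6 / 327572.6 ≈ 1574828 mm ≈ 1570 m.

1570 m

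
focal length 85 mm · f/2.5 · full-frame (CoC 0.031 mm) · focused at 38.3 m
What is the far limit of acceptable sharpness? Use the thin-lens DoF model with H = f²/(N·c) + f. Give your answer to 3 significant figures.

64.9 m

Hyperfocal distance H = f²/(N·c) + f = 85²/(2.5 × 0.031) + 85 = 7225/0.0775 + 85 ≈ 93310.8 mm ≈ 93.31 m.
Far limit Df = s·(H − f)/(H − s) = 38300 × (93310.8 − 85) / (93310.8 − 38300) = 38300 × 93225.8 / 55010.8 ≈ 64906 mm ≈ 64.9 m.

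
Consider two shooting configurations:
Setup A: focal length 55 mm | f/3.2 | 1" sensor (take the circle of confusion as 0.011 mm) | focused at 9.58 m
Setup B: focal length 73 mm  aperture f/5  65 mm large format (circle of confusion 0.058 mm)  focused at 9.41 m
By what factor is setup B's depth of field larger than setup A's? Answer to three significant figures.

Setup A: H = 55²/(3.2×0.011) + 55 ≈ 85992.5 mm; DoF = Df − Dn = 10774.2 − 8624.1 ≈ 2150.1 mm.
Setup B: H = 73²/(5×0.058) + 73 ≈ 18448.9 mm; DoF = Df − Dn = 19130 − 6240 ≈ 12890 mm.
Ratio = 12890 / 2150.1 ≈ 6.00.

6.00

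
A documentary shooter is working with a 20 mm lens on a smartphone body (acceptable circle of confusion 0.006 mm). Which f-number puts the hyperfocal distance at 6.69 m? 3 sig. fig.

Rearrange H = f²/(N·c) + f for N: N = f² / ((H − f)·c).
N = 20² / ((6690 − 20) × 0.006) = 400 / 40.02 ≈ 10.

f/10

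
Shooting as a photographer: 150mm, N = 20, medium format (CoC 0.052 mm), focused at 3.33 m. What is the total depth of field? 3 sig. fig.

1.00 m

Hyperfocal distance H = f²/(N·c) + f = 150²/(20 × 0.052) + 150 = 22500/1.04 + 150 ≈ 21784.6 mm ≈ 21.78 m.
Near limit Dn = s·(H − f)/(H + s − 2f) = 3330 × (21784.6 − 150) / (21784.6 + 3330 − 2 × 150) = 3330 × 21634.6 / 24814.6 ≈ 2903.3 mm.
Far limit Df = s·(H − f)/(H − s) = 3330 × (21784.6 − 150) / (21784.6 − 3330) = 3330 × 21634.6 / 18454.6 ≈ 3903.8 mm.
Depth of field = Df − Dn = 3903.8 − 2903.3 ≈ 1000.5 mm ≈ 1.00 m.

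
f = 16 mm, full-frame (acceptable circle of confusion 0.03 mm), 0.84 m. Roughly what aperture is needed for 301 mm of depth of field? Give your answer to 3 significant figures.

f/1.80

Write h = H − f = f²/(N·c). The thin-lens limits are Dn = s·h/(h + (s−f)) and Df = s·h/(h − (s−f)), so DoF = Df − Dn = 2·s·(s−f)·h / (h² − (s−f)²).
That is a quadratic in h: DoF·h² − 2·s·(s−f)·h − DoF·(s−f)² = 0 ⇒ h = (s−f)·(s + √(s² + DoF²)) / DoF = 824 × (840 + √(840² + 301²)) / 301 = 824 × (840 + 892.301) / 301 ≈ 4742.2 mm.
Then N = f²/(c·h) = 16² / (0.03 × 4742.2) = 256 / 142.27 ≈ 1.80.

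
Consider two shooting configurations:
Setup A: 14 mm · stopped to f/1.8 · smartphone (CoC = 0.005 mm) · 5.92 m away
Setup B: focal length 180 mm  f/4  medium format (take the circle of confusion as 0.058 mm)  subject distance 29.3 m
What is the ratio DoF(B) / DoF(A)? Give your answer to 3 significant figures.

Setup A: H = 14²/(1.8×0.005) + 14 ≈ 21791.8 mm; DoF = Df − Dn = 8122.9 − 4657.0 ≈ 3465.9 mm.
Setup B: H = 180²/(4×0.058) + 180 ≈ 139835.2 mm; DoF = Df − Dn = 37019 − 24245 ≈ 12774 mm.
Ratio = 12774 / 3465.9 ≈ 3.69.

3.69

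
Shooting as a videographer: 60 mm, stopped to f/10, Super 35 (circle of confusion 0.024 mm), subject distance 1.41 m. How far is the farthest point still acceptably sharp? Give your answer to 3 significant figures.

1.55 m

Hyperfocal distance H = f²/(N·c) + f = 60²/(10 × 0.024) + 60 = 3600/0.24 + 60 ≈ 15060.0 mm ≈ 15.06 m.
Far limit Df = s·(H − f)/(H − s) = 1410 × (15060.0 − 60) / (15060.0 − 1410) = 1410 × 15000.0 / 13650.0 ≈ 1549.5 mm ≈ 1.55 m.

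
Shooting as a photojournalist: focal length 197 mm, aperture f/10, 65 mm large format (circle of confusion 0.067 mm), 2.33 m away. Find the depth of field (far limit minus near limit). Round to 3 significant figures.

Hyperfocal distance H = f²/(N·c) + f = 197²/(10 × 0.067) + 197 = 38809/0.67 + 197 ≈ 58120.9 mm ≈ 58.12 m.
Near limit Dn = s·(H − f)/(H + s − 2f) = 2330 × (58120.9 − 197) / (58120.9 + 2330 − 2 × 197) = 2330 × 57923.9 / 60056.9 ≈ 2247.25 mm.
Far limit Df = s·(H − f)/(H − s) = 2330 × (58120.9 − 197) / (58120.9 − 2330) = 2330 × 57923.9 / 55790.9 ≈ 2419.08 mm.
Depth of field = Df − Dn = 2419.08 − 2247.25 ≈ 171.83 mm.

172 mm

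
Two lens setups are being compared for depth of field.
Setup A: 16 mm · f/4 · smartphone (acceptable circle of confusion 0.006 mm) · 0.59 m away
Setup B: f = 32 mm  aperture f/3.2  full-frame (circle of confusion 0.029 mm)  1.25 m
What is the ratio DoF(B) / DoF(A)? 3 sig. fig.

4.39

Setup A: H = 16²/(4×0.006) + 16 ≈ 10682.7 mm; DoF = Df − Dn = 623.555 − 559.872 ≈ 63.683 mm.
Setup B: H = 32²/(3.2×0.029) + 32 ≈ 11066.5 mm; DoF = Df − Dn = 1405.10 − 1125.74 ≈ 279.36 mm.
Ratio = 279.36 / 63.683 ≈ 4.39.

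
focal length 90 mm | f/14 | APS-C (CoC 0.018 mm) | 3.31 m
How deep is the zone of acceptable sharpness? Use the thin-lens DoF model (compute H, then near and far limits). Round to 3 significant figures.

Hyperfocal distance H = f²/(N·c) + f = 90²/(14 × 0.018) + 90 = 8100/0.252 + 90 ≈ 32232.9 mm ≈ 32.23 m.
Near limit Dn = s·(H − f)/(H + s − 2f) = 3310 × (32232.9 − 90) / (32232.9 + 3310 − 2 × 90) = 3310 × 32142.9 / 35362.9 ≈ 3008.60 mm.
Far limit Df = s·(H − f)/(H − s) = 3310 × (32232.9 − 90) / (32232.9 − 3310) = 3310 × 32142.9 / 28922.9 ≈ 3678.50 mm.
Depth of field = Df − Dn = 3678.50 − 3008.60 ≈ 669.90 mm ≈ 0.670 m.

0.670 m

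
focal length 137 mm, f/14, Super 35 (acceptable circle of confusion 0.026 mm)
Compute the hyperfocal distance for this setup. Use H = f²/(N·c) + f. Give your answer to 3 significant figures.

Hyperfocal distance H = f²/(N·c) + f = 137²/(14 × 0.026) + 137 = 18769/0.364 + 137 ≈ 51700.2 mm ≈ 51.7 m.

51.7 m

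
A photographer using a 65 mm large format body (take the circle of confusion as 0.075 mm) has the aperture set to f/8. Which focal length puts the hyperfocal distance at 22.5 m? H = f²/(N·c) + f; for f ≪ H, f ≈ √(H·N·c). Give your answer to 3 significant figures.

116 mm

From H = f²/(N·c) + f, with f ≪ H: f ≈ √(H·N·c) = √(22500 × 8 × 0.075) = √13500 ≈ 116.2 mm.
The +f correction barely moves this — solving exactly, f² + N·c·f − N·c·H = 0 ⇒ f = (−N·c + √((N·c)² + 4·N·c·H))/2 = (−0.6 + √54000)/2 ≈ 115.89 mm, so f ≈ 116 mm.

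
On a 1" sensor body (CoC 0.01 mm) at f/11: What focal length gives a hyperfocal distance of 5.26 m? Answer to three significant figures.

24.0 mm

From H = f²/(N·c) + f, with f ≪ H: f ≈ √(H·N·c) = √(5260 × 11 × 0.01) = √578.60 ≈ 24.05 mm.
Exact: f² + N·c·f − N·c·H = 0 ⇒ f = (−N·c + √((N·c)² + 4·N·c·H))/2 = (−0.11 + √2314.4)/2 ≈ 23.999 mm ≈ 24.0 mm.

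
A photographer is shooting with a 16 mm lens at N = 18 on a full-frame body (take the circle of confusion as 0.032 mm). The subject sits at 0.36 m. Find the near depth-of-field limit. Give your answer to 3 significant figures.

Hyperfocal distance H = f²/(N·c) + f = 16²/(18 × 0.032) + 16 = 256/0.576 + 16 ≈ 460.4 mm ≈ 0.460 m.
Near limit Dn = s·(H − f)/(H + s − 2f) = 360 × (460.4 − 16) / (460.4 + 360 − 2 × 16) = 360 × 444.4 / 788.4 ≈ 202.93 mm.

203 mm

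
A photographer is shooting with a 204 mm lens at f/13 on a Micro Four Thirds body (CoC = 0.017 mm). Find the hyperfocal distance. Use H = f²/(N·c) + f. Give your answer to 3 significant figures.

189 m

Hyperfocal distance H = f²/(N·c) + f = 204²/(13 × 0.017) + 204 = 41616/0.221 + 204 ≈ 188511.7 mm ≈ 189 m.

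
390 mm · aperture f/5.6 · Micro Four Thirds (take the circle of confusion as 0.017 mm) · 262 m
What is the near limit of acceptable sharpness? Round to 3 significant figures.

Hyperfocal distance H = f²/(N·c) + f = 390²/(5.6 × 0.017) + 390 = 152100/0.0952 + 390 ≈ 1598079.1 mm ≈ 1598 m.
Near limit Dn = s·(H − f)/(H + s − 2f) = 262000 × (1598079.1 − 390) / (1598079.1 + 262000 − 2 × 390) = 262000 × 1597689.1 / 1859299.1 ≈ 225136 mm ≈ 225 m.

225 m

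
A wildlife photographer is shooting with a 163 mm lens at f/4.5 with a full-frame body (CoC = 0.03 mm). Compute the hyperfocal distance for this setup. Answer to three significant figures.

Hyperfocal distance H = f²/(N·c) + f = 163²/(4.5 × 0.03) + 163 = 26569/0.135 + 163 ≈ 196970.4 mm ≈ 197 m.

197 m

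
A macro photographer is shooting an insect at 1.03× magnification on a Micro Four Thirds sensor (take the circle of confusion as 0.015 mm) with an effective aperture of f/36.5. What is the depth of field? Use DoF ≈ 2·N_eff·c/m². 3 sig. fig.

1.03 mm

At magnification m, DoF ≈ 2·N_eff·c/m² = 2 × 36.5 × 0.015 / 1.03² = 1.095 / 1.061 ≈ 1.03 mm.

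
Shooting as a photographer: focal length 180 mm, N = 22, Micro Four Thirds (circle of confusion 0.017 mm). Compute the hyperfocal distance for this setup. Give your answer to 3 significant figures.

Hyperfocal distance H = f²/(N·c) + f = 180²/(22 × 0.017) + 180 = 32400/0.374 + 180 ≈ 86811.0 mm ≈ 86.8 m.

86.8 m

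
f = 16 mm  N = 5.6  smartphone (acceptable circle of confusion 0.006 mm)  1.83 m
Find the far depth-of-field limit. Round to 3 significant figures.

2.40 m

Hyperfocal distance H = f²/(N·c) + f = 16²/(5.6 × 0.006) + 16 = 256/0.0336 + 16 ≈ 7635.0 mm ≈ 7.635 m.
Far limit Df = s·(H − f)/(H − s) = 1830 × (7635.0 − 16) / (7635.0 − 1830) = 1830 × 7619.0 / 5805.0 ≈ 2401.9 mm ≈ 2.40 m.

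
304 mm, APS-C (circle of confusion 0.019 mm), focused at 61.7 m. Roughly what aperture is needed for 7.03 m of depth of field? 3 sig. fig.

f/4.50

Write h = H − f = f²/(N·c). The thin-lens limits are Dn = s·h/(h + (s−f)) and Df = s·h/(h − (s−f)), so DoF = Df − Dn = 2·s·(s−f)·h / (h² − (s−f)²).
That is a quadratic in h: DoF·h² − 2·s·(s−f)·h − DoF·(s−f)² = 0 ⇒ h = (s−f)·(s + √(s² + DoF²)) / DoF = 61396 × (61700 + √(61700² + 7030²)) / 7030 = 61396 × (61700 + 62099.2) / 7030 ≈ 1081191 mm.
Then N = f²/(c·h) = 304² / (0.019 × 1081191) = 92416 / 20543 ≈ 4.50.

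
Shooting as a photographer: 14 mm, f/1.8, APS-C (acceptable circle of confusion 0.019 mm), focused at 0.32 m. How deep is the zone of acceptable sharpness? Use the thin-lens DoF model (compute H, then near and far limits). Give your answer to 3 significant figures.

Hyperfocal distance H = f²/(N·c) + f = 14²/(1.8 × 0.019) + 14 = 196/0.0342 + 14 ≈ 5745.0 mm ≈ 5.745 m.
Near limit Dn = s·(H − f)/(H + s − 2f) = 320 × (5745.0 − 14) / (5745.0 + 320 − 2 × 14) = 320 × 5731.0 / 6037.0 ≈ 303.780 mm.
Far limit Df = s·(H − f)/(H − s) = 320 × (5745.0 − 14) / (5745.0 − 320) = 320 × 5731.0 / 5425.0 ≈ 338.050 mm.
Depth of field = Df − Dn = 338.050 − 303.780 ≈ 34.270 mm.

34.3 mm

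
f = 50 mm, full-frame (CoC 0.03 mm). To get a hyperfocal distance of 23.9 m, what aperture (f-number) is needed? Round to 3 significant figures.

f/3.49

Rearrange H = f²/(N·c) + f for N: N = f² / ((H − f)·c).
N = 50² / ((23900 − 50) × 0.03) = 2500 / 715.5 ≈ 3.49.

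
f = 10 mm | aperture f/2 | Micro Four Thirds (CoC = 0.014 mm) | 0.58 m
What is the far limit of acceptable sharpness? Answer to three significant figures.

0.690 m

Hyperfocal distance H = f²/(N·c) + f = 10²/(2 × 0.014) + 10 = 100/0.028 + 10 ≈ 3581.4 mm ≈ 3.581 m.
Far limit Df = s·(H − f)/(H − s) = 580 × (3581.4 − 10) / (3581.4 − 580) = 580 × 3571.4 / 3001.4 ≈ 690.15 mm ≈ 0.690 m.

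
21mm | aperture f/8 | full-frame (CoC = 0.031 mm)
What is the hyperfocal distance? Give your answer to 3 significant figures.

Hyperfocal distance H = f²/(N·c) + f = 21²/(8 × 0.031) + 21 = 441/0.248 + 21 ≈ 1799.2 mm ≈ 1.80 m.

1.80 m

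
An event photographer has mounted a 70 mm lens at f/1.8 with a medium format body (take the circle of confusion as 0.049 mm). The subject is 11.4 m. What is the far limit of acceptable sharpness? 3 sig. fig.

Hyperfocal distance H = f²/(N·c) + f = 70²/(1.8 × 0.049) + 70 = 4900/0.0882 + 70 ≈ 55625.6 mm ≈ 55.63 m.
Far limit Df = s·(H − f)/(H − s) = 11400 × (55625.6 − 70) / (55625.6 − 11400) = 11400 × 55555.6 / 44225.6 ≈ 14321 mm ≈ 14.3 m.

14.3 m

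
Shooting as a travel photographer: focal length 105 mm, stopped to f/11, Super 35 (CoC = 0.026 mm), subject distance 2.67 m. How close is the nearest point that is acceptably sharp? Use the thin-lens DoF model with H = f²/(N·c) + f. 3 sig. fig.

2.50 m

Hyperfocal distance H = f²/(N·c) + f = 105²/(11 × 0.026) + 105 = 11025/0.286 + 105 ≈ 38654.0 mm ≈ 38.65 m.
Near limit Dn = s·(H − f)/(H + s − 2f) = 2670 × (38654.0 − 105) / (38654.0 + 2670 − 2 × 105) = 2670 × 38549.0 / 41114.0 ≈ 2503.4 mm ≈ 2.50 m.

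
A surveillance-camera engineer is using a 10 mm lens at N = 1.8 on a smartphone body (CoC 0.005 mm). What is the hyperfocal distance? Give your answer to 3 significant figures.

11.1 m

Hyperfocal distance H = f²/(N·c) + f = 10²/(1.8 × 0.005) + 10 = 100/0.009 + 10 ≈ 11121.1 mm ≈ 11.1 m.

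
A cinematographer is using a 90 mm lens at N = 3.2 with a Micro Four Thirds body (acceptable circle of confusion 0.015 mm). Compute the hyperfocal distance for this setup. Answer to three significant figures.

Hyperfocal distance H = f²/(N·c) + f = 90²/(3.2 × 0.015) + 90 = 8100/0.048 + 90 ≈ 168840.0 mm ≈ 169 m.

169 m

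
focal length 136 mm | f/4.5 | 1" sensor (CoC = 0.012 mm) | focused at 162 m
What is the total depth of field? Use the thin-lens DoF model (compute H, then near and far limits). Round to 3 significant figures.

197 m

Hyperfocal distance H = f²/(N·c) + f = 136²/(4.5 × 0.012) + 136 = 18496/0.054 + 136 ≈ 342654.5 mm ≈ 342.7 m.
Near limit Dn = s·(H − f)/(H + s − 2f) = 162000 × (342654.5 − 136) / (342654.5 + 162000 − 2 × 136) = 162000 × 342518.5 / 504382.5 ≈ 110012 mm.
Far limit Df = s·(H − f)/(H − s) = 162000 × (342654.5 − 136) / (342654.5 − 162000) = 162000 × 342518.5 / 180654.5 ≈ 307150 mm.
Depth of field = Df − Dn = 307150 − 110012 ≈ 197138 mm ≈ 197 m.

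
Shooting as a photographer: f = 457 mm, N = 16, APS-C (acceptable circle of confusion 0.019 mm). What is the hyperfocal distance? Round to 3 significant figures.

687 m

Hyperfocal distance H = f²/(N·c) + f = 457²/(16 × 0.019) + 457 = 208849/0.304 + 457 ≈ 687460.3 mm ≈ 687 m.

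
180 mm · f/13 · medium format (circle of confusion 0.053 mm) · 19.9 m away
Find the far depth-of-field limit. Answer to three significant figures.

34.3 m

Hyperfocal distance H = f²/(N·c) + f = 180²/(13 × 0.053) + 180 = 32400/0.689 + 180 ≈ 47204.7 mm ≈ 47.20 m.
Far limit Df = s·(H − f)/(H − s) = 19900 × (47204.7 − 180) / (47204.7 − 19900) = 19900 × 47024.7 / 27304.7 ≈ 34272 mm ≈ 34.3 m.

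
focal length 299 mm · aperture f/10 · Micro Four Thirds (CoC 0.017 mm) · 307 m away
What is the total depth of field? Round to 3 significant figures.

543 m

Hyperfocal distance H = f²/(N·c) + f = 299²/(10 × 0.017) + 299 = 89401/0.17 + 299 ≈ 526187.2 mm ≈ 526.2 m.
Near limit Dn = s·(H − f)/(H + s − 2f) = 307000 × (526187.2 − 299) / (526187.2 + 307000 − 2 × 299) = 307000 × 525888.2 / 832589.2 ≈ 193910 mm.
Far limit Df = s·(H − f)/(H − s) = 307000 × (526187.2 − 299) / (526187.2 − 307000) = 307000 × 525888.2 / 219187.2 ≈ 736574 mm.
Depth of field = Df − Dn = 736574 − 193910 ≈ 542664 mm ≈ 543 m.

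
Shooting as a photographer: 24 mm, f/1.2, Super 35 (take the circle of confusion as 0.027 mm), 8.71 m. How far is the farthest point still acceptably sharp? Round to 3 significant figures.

Hyperfocal distance H = f²/(N·c) + f = 24²/(1.2 × 0.027) + 24 = 576/0.0324 + 24 ≈ 17801.8 mm ≈ 17.80 m.
Far limit Df = s·(H − f)/(H − s) = 8710 × (17801.8 − 24) / (17801.8 − 8710) = 8710 × 17777.8 / 9091.8 ≈ 17031 mm ≈ 17.0 m.

17.0 m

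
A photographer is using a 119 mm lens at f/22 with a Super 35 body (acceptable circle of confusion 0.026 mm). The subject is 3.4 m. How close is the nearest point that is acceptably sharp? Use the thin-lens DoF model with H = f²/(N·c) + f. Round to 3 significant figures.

3.00 m

Hyperfocal distance H = f²/(N·c) + f = 119²/(22 × 0.026) + 119 = 14161/0.572 + 119 ≈ 24876.0 mm ≈ 24.88 m.
Near limit Dn = s·(H − f)/(H + s − 2f) = 3400 × (24876.0 − 119) / (24876.0 + 3400 − 2 × 119) = 3400 × 24757.0 / 28038.0 ≈ 3002.1 mm ≈ 3.00 m.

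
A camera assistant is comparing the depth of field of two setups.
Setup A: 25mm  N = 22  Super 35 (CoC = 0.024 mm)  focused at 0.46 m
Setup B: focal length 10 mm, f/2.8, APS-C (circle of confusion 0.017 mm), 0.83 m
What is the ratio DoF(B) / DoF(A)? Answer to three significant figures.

1.96

Setup A: H = 25²/(22×0.024) + 25 ≈ 1208.7 mm; DoF = Df − Dn = 727.26 − 336.38 ≈ 390.88 mm.
Setup B: H = 10²/(2.8×0.017) + 10 ≈ 2110.8 mm; DoF = Df − Dn = 1361.37 − 596.98 ≈ 764.39 mm.
Ratio = 764.39 / 390.88 ≈ 1.96.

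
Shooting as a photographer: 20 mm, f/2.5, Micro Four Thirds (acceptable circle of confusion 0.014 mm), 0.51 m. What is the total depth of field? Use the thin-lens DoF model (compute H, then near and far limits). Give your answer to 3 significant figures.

Hyperfocal distance H = f²/(N·c) + f = 20²/(2.5 × 0.014) + 20 = 400/0.035 + 20 ≈ 11448.6 mm ≈ 11.45 m.
Near limit Dn = s·(H − f)/(H + s − 2f) = 510 × (11448.6 − 20) / (11448.6 + 510 − 2 × 20) = 510 × 11428.6 / 11918.6 ≈ 489.033 mm.
Far limit Df = s·(H − f)/(H − s) = 510 × (11448.6 − 20) / (11448.6 − 510) = 510 × 11428.6 / 10938.6 ≈ 532.846 mm.
Depth of field = Df − Dn = 532.846 − 489.033 ≈ 43.813 mm.

43.8 mm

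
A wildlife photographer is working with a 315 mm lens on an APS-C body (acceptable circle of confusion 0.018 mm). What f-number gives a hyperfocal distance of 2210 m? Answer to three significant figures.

f/2.49

Rearrange H = f²/(N·c) + f for N: N = f² / ((H − f)·c).
N = 315² / ((2210000 − 315) × 0.018) = 99225 / 39774 ≈ 2.49.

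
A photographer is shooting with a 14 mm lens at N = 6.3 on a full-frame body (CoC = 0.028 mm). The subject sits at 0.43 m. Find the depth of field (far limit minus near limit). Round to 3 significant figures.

374 mm

Hyperfocal distance H = f²/(N·c) + f = 14²/(6.3 × 0.028) + 14 = 196/0.1764 + 14 ≈ 1125.1 mm ≈ 1.125 m.
Near limit Dn = s·(H − f)/(H + s − 2f) = 430 × (1125.1 − 14) / (1125.1 + 430 − 2 × 14) = 430 × 1111.1 / 1527.1 ≈ 312.86 mm.
Far limit Df = s·(H − f)/(H − s) = 430 × (1125.1 − 14) / (1125.1 − 430) = 430 × 1111.1 / 695.1 ≈ 687.34 mm.
Depth of field = Df − Dn = 687.34 − 312.86 ≈ 374.48 mm.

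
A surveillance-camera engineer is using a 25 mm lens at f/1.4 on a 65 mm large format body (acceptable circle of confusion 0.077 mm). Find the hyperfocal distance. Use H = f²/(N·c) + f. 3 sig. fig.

5.82 m

Hyperfocal distance H = f²/(N·c) + f = 25²/(1.4 × 0.077) + 25 = 625/0.1078 + 25 ≈ 5822.8 mm ≈ 5.82 m.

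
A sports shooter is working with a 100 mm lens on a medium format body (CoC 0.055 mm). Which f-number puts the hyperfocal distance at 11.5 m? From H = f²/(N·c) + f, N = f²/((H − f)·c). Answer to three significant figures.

f/15.9

Rearrange H = f²/(N·c) + f for N: N = f² / ((H − f)·c).
N = 100² / ((11500 − 100) × 0.055) = 10000 / 627.0 ≈ 15.9.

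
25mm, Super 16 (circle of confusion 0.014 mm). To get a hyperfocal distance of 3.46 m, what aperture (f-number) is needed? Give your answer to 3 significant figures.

Rearrange H = f²/(N·c) + f for N: N = f² / ((H − f)·c).
N = 25² / ((3460 − 25) × 0.014) = 625 / 48.09 ≈ 13.

f/13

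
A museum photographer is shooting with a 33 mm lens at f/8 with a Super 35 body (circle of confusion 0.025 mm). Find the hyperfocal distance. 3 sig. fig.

5.48 m

Hyperfocal distance H = f²/(N·c) + f = 33²/(8 × 0.025) + 33 = 1089/0.2 + 33 ≈ 5478.0 mm ≈ 5.48 m.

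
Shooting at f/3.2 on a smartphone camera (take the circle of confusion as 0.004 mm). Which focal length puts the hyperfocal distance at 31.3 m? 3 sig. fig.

20.0 mm

From H = f²/(N·c) + f, with f ≪ H: f ≈ √(H·N·c) = √(31300 × 3.2 × 0.004) = √400.64 ≈ 20.02 mm.
The +f correction barely moves this — solving exactly, f² + N·c·f − N·c·H = 0 ⇒ f = (−N·c + √((N·c)² + 4·N·c·H))/2 = (−0.0128 + √1602.6)/2 ≈ 20.010 mm, so f ≈ 20.0 mm.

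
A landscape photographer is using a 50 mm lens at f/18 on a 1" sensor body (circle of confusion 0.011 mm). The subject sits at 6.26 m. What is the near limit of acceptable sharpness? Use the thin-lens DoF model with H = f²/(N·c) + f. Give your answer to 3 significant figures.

4.20 m

Hyperfocal distance H = f²/(N·c) + f = 50²/(18 × 0.011) + 50 = 2500/0.198 + 50 ≈ 12676.3 mm ≈ 12.68 m.
Near limit Dn = s·(H − f)/(H + s − 2f) = 6260 × (12676.3 − 50) / (12676.3 + 6260 − 2 × 50) = 6260 × 12626.3 / 18836.3 ≈ 4196.2 mm ≈ 4.20 m.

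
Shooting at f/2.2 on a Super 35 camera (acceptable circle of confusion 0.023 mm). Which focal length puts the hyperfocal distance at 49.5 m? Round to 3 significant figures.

50.0 mm

From H = f²/(N·c) + f, with f ≪ H: f ≈ √(H·N·c) = √(49500 × 2.2 × 0.023) = √2504.7 ≈ 50.05 mm.
Exact: f² + N·c·f − N·c·H = 0 ⇒ f = (−N·c + √((N·c)² + 4·N·c·H))/2 = (−0.0506 + √10019)/2 ≈ 50.022 mm ≈ 50.0 mm.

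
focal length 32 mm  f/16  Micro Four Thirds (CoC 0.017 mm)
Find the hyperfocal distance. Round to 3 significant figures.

Hyperfocal distance H = f²/(N·c) + f = 32²/(16 × 0.017) + 32 = 1024/0.272 + 32 ≈ 3796.7 mm ≈ 3.80 m.

3.80 m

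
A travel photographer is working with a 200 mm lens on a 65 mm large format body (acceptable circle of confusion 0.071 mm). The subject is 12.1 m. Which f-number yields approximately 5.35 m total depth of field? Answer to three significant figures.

Write h = H − f = f²/(N·c). The thin-lens limits are Dn = s·h/(h + (s−f)) and Df = s·h/(h − (s−f)), so DoF = Df − Dn = 2·s·(s−f)·h / (h² − (s−f)²).
That is a quadratic in h: DoF·h² − 2·s·(s−f)·h − DoF·(s−f)² = 0 ⇒ h = (s−f)·(s + √(s² + DoF²)) / DoF = 11900 × (12100 + √(12100² + 5350²)) / 5350 = 11900 × (12100 + 13230.0) / 5350 ≈ 56341 mm.
Then N = f²/(c·h) = 200² / (0.071 × 56341) = 40000 / 4000.2 ≈ 10.

f/10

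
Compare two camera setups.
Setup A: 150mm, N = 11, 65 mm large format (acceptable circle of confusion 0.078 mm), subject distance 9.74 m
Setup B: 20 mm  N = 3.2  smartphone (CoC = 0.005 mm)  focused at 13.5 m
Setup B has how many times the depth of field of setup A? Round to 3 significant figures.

Setup A: H = 150²/(11×0.078) + 150 ≈ 26373.8 mm; DoF = Df − Dn = 15355.5 − 7131.9 ≈ 8223.6 mm.
Setup B: H = 20²/(3.2×0.005) + 20 ≈ 25020.0 mm; DoF = Df − Dn = 29297 − 8771 ≈ 20526 mm.
Ratio = 20526 / 8223.6 ≈ 2.50.

2.50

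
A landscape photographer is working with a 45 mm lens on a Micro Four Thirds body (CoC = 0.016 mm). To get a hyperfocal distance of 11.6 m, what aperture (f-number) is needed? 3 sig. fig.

Rearrange H = f²/(N·c) + f for N: N = f² / ((H − f)·c).
N = 45² / ((11600 − 45) × 0.016) = 2025 / 184.9 ≈ 11.

f/11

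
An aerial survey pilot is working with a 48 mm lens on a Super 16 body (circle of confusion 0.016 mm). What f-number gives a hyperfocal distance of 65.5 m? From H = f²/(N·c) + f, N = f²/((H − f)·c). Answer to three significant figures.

Rearrange H = f²/(N·c) + f for N: N = f² / ((H − f)·c).
N = 48² / ((65500 − 48) × 0.016) = 2304 / 1047 ≈ 2.20.

f/2.20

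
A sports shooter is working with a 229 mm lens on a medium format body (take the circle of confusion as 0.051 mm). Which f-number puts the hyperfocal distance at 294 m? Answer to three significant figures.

f/3.50

Rearrange H = f²/(N·c) + f for N: N = f² / ((H − f)·c).
N = 229² / ((294000 − 229) × 0.051) = 52441 / 14982 ≈ 3.50.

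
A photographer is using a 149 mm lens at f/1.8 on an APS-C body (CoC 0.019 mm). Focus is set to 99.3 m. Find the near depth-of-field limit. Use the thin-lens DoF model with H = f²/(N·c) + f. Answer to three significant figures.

86.1 m

Hyperfocal distance H = f²/(N·c) + f = 149²/(1.8 × 0.019) + 149 = 22201/0.0342 + 149 ≈ 649301.0 mm ≈ 649.3 m.
Near limit Dn = s·(H − f)/(H + s − 2f) = 99300 × (649301.0 − 149) / (649301.0 + 99300 − 2 × 149) = 99300 × 649152.0 / 748303.0 ≈ 86143 mm ≈ 86.1 m.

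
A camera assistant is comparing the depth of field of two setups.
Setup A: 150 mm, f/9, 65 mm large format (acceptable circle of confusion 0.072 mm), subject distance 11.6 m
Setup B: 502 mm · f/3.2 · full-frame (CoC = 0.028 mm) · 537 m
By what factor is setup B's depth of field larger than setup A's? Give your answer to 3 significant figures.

Setup A: H = 150²/(9×0.072) + 150 ≈ 34872.2 mm; DoF = Df − Dn = 17307.2 − 8723.4 ≈ 8583.8 mm.
Setup B: H = 502²/(3.2×0.028) + 502 ≈ 2813046.6 mm; DoF = Df − Dn = 663579 − 450976 ≈ 212603 mm.
Ratio = 212603 / 8583.8 ≈ 24.8.

24.8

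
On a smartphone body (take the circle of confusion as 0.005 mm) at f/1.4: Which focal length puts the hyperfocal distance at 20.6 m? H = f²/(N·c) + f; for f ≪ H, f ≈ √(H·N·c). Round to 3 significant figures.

From H = f²/(N·c) + f, with f ≪ H: f ≈ √(H·N·c) = √(20600 × 1.4 × 0.005) = √144.20 ≈ 12.01 mm.
The +f correction barely moves this — solving exactly, f² + N·c·f − N·c·H = 0 ⇒ f = (−N·c + √((N·c)² + 4·N·c·H))/2 = (−0.007 + √576.80)/2 ≈ 12.005 mm, so f ≈ 12.0 mm.

12.0 mm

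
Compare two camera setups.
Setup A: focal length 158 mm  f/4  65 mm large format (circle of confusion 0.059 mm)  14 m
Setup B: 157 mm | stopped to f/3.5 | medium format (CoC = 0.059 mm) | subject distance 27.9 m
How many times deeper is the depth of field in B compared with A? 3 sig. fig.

Setup A: H = 158²/(4×0.059) + 158 ≈ 105937.7 mm; DoF = Df − Dn = 16107.8 − 12380.0 ≈ 3727.8 mm.
Setup B: H = 157²/(3.5×0.059) + 157 ≈ 119522.6 mm; DoF = Df − Dn = 36348 − 22638 ≈ 13710 mm.
Ratio = 13710 / 3727.8 ≈ 3.68.

3.68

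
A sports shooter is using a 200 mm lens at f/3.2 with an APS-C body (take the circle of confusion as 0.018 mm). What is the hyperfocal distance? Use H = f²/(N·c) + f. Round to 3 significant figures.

Hyperfocal distance H = f²/(N·c) + f = 200²/(3.2 × 0.018) + 200 = 40000/0.0576 + 200 ≈ 694644.4 mm ≈ 695 m.

695 m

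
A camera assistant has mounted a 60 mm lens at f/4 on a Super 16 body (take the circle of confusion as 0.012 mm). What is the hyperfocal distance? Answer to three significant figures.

75.1 m

Hyperfocal distance H = f²/(N·c) + f = 60²/(4 × 0.012) + 60 = 3600/0.048 + 60 ≈ 75060.0 mm ≈ 75.1 m.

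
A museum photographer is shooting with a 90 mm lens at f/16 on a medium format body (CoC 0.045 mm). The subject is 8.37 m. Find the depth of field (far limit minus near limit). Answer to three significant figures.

26.9 m

Hyperfocal distance H = f²/(N·c) + f = 90²/(16 × 0.045) + 90 = 8100/0.72 + 90 ≈ 11340.0 mm ≈ 11.34 m.
Near limit Dn = s·(H − f)/(H + s − 2f) = 8370 × (11340.0 − 90) / (11340.0 + 8370 − 2 × 90) = 8370 × 11250.0 / 19530.0 ≈ 4821 mm.
Far limit Df = s·(H − f)/(H − s) = 8370 × (11340.0 − 90) / (11340.0 − 8370) = 8370 × 11250.0 / 2970.0 ≈ 31705 mm.
Depth of field = Df − Dn = 31705 − 4821 ≈ 26884 mm ≈ 26.9 m.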